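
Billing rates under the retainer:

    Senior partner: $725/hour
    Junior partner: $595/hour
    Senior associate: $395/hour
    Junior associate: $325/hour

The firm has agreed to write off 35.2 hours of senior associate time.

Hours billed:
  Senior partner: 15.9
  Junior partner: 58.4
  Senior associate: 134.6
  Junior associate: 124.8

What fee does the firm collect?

$126,098.50

Senior partner: 15.9 × $725 = $11,527.50
Junior partner: 58.4 × $595 = $34,748.00
Senior associate: 134.6 × $395 = $53,167.00
Junior associate: 124.8 × $325 = $40,560.00
Subtotal: $140,002.50
Write-off: 35.2 × $395 = $13,904.00
Total: $140,002.50 − $13,904.00 = $126,098.50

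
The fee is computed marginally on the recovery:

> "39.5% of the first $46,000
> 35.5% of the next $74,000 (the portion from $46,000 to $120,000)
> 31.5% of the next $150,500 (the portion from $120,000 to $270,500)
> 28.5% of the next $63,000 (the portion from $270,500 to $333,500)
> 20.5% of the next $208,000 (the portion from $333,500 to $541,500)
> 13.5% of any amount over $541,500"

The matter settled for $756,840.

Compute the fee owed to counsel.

$181,513.40

First $46,000 at 39.5% = $18,170.00
Next $74,000 at 35.5% = $26,270.00
Next $150,500 at 31.5% = $47,407.50
Next $63,000 at 28.5% = $17,955.00
Next $208,000 at 20.5% = $42,640.00
Remaining $215,340 at 13.5% = $29,070.90
Fee: $18,170.00 + $26,270.00 + $47,407.50 + $17,955.00 + $42,640.00 + $29,070.90 = $181,513.40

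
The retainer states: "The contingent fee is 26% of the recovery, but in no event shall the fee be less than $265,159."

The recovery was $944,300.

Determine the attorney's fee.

$265,159.00

26% of $944,300 = $245,518.00
That is below the $265,159 minimum, so the minimum applies.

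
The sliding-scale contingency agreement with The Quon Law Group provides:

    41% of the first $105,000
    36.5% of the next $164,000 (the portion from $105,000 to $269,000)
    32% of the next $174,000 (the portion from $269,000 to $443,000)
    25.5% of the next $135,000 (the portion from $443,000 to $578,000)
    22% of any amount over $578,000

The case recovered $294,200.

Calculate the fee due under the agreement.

$110,974.00

First $105,000 at 41% = $43,050.00
Next $164,000 at 36.5% = $59,860.00
Remaining $25,200 at 32% = $8,064.00
Fee: $43,050.00 + $59,860.00 + $8,064.00 = $110,974.00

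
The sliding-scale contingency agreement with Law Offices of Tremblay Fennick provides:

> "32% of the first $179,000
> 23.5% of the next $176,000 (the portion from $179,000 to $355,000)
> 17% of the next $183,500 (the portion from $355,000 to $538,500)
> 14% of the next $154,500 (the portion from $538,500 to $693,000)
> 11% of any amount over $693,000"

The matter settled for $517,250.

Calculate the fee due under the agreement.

$126,222.50

First $179,000 at 32% = $57,280.00
Next $176,000 at 23.5% = $41,360.00
Remaining $162,250 at 17% = $27,582.50
Fee: $57,280.00 + $41,360.00 + $27,582.50 = $126,222.50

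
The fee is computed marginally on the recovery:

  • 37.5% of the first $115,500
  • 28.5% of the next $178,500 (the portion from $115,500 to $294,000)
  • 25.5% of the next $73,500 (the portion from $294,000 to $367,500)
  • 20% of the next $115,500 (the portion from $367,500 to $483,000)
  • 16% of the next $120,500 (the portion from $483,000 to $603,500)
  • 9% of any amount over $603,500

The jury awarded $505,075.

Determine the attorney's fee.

First $115,500 at 37.5% = $43,312.50
Next $178,500 at 28.5% = $50,872.50
Next $73,500 at 25.5% = $18,742.50
Next $115,500 at 20% = $23,100.00
Remaining $22,075 at 16% = $3,532.00
Fee: $43,312.50 + $50,872.50 + $18,742.50 + $23,100.00 + $3,532.00 = $139,559.50

$139,559.50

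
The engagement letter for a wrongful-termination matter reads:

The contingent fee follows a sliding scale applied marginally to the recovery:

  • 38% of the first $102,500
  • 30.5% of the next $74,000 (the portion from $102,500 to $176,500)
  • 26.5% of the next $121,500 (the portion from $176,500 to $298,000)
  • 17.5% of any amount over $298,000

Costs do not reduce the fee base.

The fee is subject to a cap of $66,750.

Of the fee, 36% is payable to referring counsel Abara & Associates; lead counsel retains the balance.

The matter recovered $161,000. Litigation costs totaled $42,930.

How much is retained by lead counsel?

Fee base is the gross recovery, $161,000; costs are reimbursed separately.
First $102,500 at 38% = $38,950.00
Remaining $58,500 at 30.5% = $17,842.50
Fee: $38,950.00 + $17,842.50 = $56,792.50
$56,792.50 is under the $66,750 cap.
Referral share: 36% of $56,792.50 = $20,445.30; lead counsel retains $56,792.50 − $20,445.30 = $36,347.20.

$36,347.20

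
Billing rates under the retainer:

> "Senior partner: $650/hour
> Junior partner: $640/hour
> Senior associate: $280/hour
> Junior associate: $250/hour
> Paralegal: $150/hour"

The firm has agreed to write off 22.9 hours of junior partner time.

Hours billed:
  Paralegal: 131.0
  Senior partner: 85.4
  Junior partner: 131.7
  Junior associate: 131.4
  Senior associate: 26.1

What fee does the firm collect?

$184,950.00

Senior partner: 85.4 × $650 = $55,510.00
Junior partner: 131.7 × $640 = $84,288.00
Senior associate: 26.1 × $280 = $7,308.00
Junior associate: 131.4 × $250 = $32,850.00
Paralegal: 131.0 × $150 = $19,650.00
Subtotal: $199,606.00
Write-off: 22.9 × $640 = $14,656.00
Total: $199,606.00 − $14,656.00 = $184,950.00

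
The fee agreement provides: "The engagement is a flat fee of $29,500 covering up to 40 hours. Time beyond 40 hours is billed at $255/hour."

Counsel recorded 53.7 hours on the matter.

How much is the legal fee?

$32,993.50

Flat fee: $29,500.00
Excess hours: 53.7 − 40 = 13.7
Overrun: 13.7 × $255 = $3,493.50
Total: $29,500.00 + $3,493.50 = $32,993.50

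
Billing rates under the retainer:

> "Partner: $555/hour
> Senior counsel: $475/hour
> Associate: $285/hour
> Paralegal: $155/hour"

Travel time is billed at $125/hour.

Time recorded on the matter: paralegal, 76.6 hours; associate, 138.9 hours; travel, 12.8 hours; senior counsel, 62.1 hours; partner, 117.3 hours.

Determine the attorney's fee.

$147,658.50

Partner: 117.3 × $555 = $65,101.50
Senior counsel: 62.1 × $475 = $29,497.50
Associate: 138.9 × $285 = $39,586.50
Paralegal: 76.6 × $155 = $11,873.00
Subtotal: $65,101.50 + $29,497.50 + $39,586.50 + $11,873.00 = $146,058.50
Travel: 12.8 × $125 = $1,600.00
Total: $146,058.50 + $1,600.00 = $147,658.50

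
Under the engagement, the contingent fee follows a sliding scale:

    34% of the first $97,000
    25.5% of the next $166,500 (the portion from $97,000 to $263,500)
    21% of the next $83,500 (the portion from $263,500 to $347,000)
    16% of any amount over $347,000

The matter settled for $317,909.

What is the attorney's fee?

$86,863.39

First $97,000 at 34% = $32,980.00
Next $166,500 at 25.5% = $42,457.50
Remaining $54,409 at 21% = $11,425.89
Fee: $32,980.00 + $42,457.50 + $11,425.89 = $86,863.39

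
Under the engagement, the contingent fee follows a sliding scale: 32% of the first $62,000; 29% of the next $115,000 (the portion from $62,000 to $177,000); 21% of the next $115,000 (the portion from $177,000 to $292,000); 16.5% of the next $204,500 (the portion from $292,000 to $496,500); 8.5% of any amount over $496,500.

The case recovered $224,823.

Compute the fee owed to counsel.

$63,232.83

First $62,000 at 32% = $19,840.00
Next $115,000 at 29% = $33,350.00
Remaining $47,823 at 21% = $10,042.83
Fee: $19,840.00 + $33,350.00 + $10,042.83 = $63,232.83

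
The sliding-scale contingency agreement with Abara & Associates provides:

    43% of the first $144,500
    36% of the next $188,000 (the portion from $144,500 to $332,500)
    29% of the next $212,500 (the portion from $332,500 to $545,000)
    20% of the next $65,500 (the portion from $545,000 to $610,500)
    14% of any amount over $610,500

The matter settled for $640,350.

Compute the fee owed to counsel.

First $144,500 at 43% = $62,135.00
Next $188,000 at 36% = $67,680.00
Next $212,500 at 29% = $61,625.00
Next $65,500 at 20% = $13,100.00
Remaining $29,850 at 14% = $4,179.00
Fee: $62,135.00 + $67,680.00 + $61,625.00 + $13,100.00 + $4,179.00 = $208,719.00

$208,719.00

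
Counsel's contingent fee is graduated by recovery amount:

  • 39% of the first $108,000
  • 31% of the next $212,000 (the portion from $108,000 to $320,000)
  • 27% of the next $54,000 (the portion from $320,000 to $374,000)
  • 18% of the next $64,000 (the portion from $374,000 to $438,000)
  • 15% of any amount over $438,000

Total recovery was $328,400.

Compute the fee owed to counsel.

First $108,000 at 39% = $42,120.00
Next $212,000 at 31% = $65,720.00
Remaining $8,400 at 27% = $2,268.00
Fee: $42,120.00 + $65,720.00 + $2,268.00 = $110,108.00

$110,108.00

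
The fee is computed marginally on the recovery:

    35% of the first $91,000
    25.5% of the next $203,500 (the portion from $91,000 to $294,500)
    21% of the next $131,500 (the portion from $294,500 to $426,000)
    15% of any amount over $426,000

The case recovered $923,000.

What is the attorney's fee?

$185,907.50

First $91,000 at 35% = $31,850.00
Next $203,500 at 25.5% = $51,892.50
Next $131,500 at 21% = $27,615.00
Remaining $497,000 at 15% = $74,550.00
Fee: $31,850.00 + $51,892.50 + $27,615.00 + $74,550.00 = $185,907.50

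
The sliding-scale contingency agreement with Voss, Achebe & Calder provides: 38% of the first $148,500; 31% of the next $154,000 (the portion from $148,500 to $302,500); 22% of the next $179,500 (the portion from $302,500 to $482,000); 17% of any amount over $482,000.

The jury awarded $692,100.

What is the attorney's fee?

First $148,500 at 38% = $56,430.00
Next $154,000 at 31% = $47,740.00
Next $179,500 at 22% = $39,490.00
Remaining $210,100 at 17% = $35,717.00
Fee: $56,430.00 + $47,740.00 + $39,490.00 + $35,717.00 = $179,377.00

$179,377.00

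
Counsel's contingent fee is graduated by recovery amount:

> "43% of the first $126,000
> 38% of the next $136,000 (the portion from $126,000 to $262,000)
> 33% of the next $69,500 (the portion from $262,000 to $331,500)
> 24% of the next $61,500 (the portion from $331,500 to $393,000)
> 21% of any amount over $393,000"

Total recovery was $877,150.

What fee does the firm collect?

$245,226.50

First $126,000 at 43% = $54,180.00
Next $136,000 at 38% = $51,680.00
Next $69,500 at 33% = $22,935.00
Next $61,500 at 24% = $14,760.00
Remaining $484,150 at 21% = $101,671.50
Fee: $54,180.00 + $51,680.00 + $22,935.00 + $14,760.00 + $101,671.50 = $245,226.50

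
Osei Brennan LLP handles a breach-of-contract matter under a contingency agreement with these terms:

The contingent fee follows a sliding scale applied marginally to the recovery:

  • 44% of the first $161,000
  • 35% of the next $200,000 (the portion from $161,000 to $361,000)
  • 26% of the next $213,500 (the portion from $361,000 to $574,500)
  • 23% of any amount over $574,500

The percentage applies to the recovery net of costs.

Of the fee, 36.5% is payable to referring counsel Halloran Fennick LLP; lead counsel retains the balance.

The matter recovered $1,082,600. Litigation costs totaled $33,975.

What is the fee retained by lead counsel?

$193,928.21

Fee base (net of costs): $1,082,600 − $33,975 = $1,048,625
First $161,000 at 44% = $70,840.00
Next $200,000 at 35% = $70,000.00
Next $213,500 at 26% = $55,510.00
Remaining $474,125 at 23% = $109,048.75
Fee: $70,840.00 + $70,000.00 + $55,510.00 + $109,048.75 = $305,398.75
Referral share: 36.5% of $305,398.75 = $111,470.54; lead counsel retains $305,398.75 − $111,470.54 = $193,928.21.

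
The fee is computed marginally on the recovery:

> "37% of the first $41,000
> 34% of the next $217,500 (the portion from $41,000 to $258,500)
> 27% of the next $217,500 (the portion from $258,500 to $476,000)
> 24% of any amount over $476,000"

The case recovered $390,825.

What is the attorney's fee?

$124,847.75

First $41,000 at 37% = $15,170.00
Next $217,500 at 34% = $73,950.00
Remaining $132,325 at 27% = $35,727.75
Fee: $15,170.00 + $73,950.00 + $35,727.75 = $124,847.75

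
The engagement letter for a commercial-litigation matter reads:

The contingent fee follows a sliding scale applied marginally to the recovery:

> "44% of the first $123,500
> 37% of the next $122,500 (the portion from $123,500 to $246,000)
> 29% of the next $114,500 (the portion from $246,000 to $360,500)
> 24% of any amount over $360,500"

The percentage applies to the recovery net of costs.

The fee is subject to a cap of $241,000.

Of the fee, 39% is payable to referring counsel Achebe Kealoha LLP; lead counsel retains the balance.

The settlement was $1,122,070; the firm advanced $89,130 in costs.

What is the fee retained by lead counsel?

$147,010.00

Fee base (net of costs): $1,122,070 − $89,130 = $1,032,940
First $123,500 at 44% = $54,340.00
Next $122,500 at 37% = $45,325.00
Next $114,500 at 29% = $33,205.00
Remaining $672,440 at 24% = $161,385.60
Fee: $54,340.00 + $45,325.00 + $33,205.00 + $161,385.60 = $294,255.60
$294,255.60 exceeds the $241,000 cap, so the fee is capped at $241,000.00.
Referral share: 39% of $241,000.00 = $93,990.00; lead counsel retains $241,000.00 − $93,990.00 = $147,010.00.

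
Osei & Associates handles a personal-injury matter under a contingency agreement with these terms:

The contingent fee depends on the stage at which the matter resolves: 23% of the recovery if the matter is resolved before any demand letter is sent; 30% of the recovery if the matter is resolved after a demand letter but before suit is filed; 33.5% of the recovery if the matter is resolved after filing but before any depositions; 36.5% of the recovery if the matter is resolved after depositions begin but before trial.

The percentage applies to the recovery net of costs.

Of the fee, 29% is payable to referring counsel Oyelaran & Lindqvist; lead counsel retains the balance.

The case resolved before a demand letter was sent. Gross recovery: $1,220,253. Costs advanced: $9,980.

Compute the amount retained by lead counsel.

$197,637.58

Fee base (net of costs): $1,220,253 − $9,980 = $1,210,273
The matter resolved before a demand letter was sent, so the 23% rate applies.
$1,210,273 × 23% = $278,362.79
Referral share: 29% of $278,362.79 = $80,725.21; lead counsel retains $278,362.79 − $80,725.21 = $197,637.58.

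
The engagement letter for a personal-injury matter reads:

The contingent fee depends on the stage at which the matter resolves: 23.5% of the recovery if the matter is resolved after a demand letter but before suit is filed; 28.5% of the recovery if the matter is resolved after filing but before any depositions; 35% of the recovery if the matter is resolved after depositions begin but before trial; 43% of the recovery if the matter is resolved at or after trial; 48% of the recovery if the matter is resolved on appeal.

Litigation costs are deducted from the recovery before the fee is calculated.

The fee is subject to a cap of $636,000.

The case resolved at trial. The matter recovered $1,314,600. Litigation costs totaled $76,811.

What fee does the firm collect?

$532,249.27

Fee base (net of costs): $1,314,600 − $76,811 = $1,237,789
The matter resolved at trial, so the 43% rate applies.
$1,237,789 × 43% = $532,249.27
$532,249.27 is under the $636,000 cap.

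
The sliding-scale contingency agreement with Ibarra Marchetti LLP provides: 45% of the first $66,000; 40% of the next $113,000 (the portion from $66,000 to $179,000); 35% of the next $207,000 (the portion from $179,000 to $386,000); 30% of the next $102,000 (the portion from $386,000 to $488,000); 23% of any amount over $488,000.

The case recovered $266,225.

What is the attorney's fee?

$105,428.75

First $66,000 at 45% = $29,700.00
Next $113,000 at 40% = $45,200.00
Remaining $87,225 at 35% = $30,528.75
Fee: $29,700.00 + $45,200.00 + $30,528.75 = $105,428.75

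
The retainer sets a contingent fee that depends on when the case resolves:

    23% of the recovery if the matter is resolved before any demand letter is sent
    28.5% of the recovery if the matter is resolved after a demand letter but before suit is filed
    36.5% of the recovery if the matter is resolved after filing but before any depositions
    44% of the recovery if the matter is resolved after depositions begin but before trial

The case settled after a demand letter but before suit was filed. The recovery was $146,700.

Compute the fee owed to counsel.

The matter settled after a demand letter but before suit was filed, so the 28.5% rate applies.
$146,700 × 28.5% = $41,809.50

$41,809.50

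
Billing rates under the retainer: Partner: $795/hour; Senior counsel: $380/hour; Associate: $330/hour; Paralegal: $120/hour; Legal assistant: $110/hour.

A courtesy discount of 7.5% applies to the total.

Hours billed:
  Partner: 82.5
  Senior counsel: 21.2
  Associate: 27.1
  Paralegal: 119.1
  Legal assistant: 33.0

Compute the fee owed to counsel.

$92,970.36

Partner: 82.5 × $795 = $65,587.50
Senior counsel: 21.2 × $380 = $8,056.00
Associate: 27.1 × $330 = $8,943.00
Paralegal: 119.1 × $120 = $14,292.00
Legal assistant: 33.0 × $110 = $3,630.00
Subtotal: $100,508.50
Less 7.5% discount: −$7,538.14
Total: $100,508.50 − $7,538.14 = $92,970.36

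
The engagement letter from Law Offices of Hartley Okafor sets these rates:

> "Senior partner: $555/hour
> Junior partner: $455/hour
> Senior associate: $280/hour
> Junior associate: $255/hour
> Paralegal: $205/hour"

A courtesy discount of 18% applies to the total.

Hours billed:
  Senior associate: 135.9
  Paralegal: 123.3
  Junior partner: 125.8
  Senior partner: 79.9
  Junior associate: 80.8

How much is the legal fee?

$152,123.12

Senior partner: 79.9 × $555 = $44,344.50
Junior partner: 125.8 × $455 = $57,239.00
Senior associate: 135.9 × $280 = $38,052.00
Junior associate: 80.8 × $255 = $20,604.00
Paralegal: 123.3 × $205 = $25,276.50
Subtotal: $185,516.00
Less 18% discount: −$33,392.88
Total: $185,516.00 − $33,392.88 = $152,123.12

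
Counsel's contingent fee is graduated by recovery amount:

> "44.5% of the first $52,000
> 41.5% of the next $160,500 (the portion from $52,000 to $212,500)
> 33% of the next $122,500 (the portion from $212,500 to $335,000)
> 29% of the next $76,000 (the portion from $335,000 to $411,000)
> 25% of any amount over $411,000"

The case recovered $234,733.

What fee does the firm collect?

$97,084.39

First $52,000 at 44.5% = $23,140.00
Next $160,500 at 41.5% = $66,607.50
Remaining $22,233 at 33% = $7,336.89
Fee: $23,140.00 + $66,607.50 + $7,336.89 = $97,084.39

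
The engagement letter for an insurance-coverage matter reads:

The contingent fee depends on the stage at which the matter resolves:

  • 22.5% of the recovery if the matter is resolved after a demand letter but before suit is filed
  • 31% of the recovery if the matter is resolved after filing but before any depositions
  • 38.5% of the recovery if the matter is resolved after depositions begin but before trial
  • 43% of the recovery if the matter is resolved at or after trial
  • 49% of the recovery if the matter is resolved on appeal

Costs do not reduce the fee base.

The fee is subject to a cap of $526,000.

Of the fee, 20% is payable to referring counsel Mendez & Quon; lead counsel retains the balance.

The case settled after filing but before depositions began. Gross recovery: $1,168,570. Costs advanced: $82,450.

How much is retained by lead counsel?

$289,805.36

Fee base is the gross recovery, $1,168,570; costs are reimbursed separately.
The matter settled after filing but before depositions began, so the 31% rate applies.
$1,168,570 × 31% = $362,256.70
$362,256.70 is under the $526,000 cap.
Referral share: 20% of $362,256.70 = $72,451.34; lead counsel retains $362,256.70 − $72,451.34 = $289,805.36.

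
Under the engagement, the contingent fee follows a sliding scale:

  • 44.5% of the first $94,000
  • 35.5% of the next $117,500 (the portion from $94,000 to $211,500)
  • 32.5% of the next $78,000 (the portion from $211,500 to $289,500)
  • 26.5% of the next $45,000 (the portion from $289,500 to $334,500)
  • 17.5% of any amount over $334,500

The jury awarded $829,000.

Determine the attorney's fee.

First $94,000 at 44.5% = $41,830.00
Next $117,500 at 35.5% = $41,712.50
Next $78,000 at 32.5% = $25,350.00
Next $45,000 at 26.5% = $11,925.00
Remaining $494,500 at 17.5% = $86,537.50
Fee: $41,830.00 + $41,712.50 + $25,350.00 + $11,925.00 + $86,537.50 = $207,355.00

$207,355.00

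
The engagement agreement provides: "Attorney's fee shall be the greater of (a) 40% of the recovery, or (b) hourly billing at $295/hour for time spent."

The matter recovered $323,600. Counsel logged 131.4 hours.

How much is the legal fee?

$129,440.00

(a) 40% of $323,600 = $129,440.00
(b) 131.4 × $295 = $38,763.00
The greater is (a): $129,440.00.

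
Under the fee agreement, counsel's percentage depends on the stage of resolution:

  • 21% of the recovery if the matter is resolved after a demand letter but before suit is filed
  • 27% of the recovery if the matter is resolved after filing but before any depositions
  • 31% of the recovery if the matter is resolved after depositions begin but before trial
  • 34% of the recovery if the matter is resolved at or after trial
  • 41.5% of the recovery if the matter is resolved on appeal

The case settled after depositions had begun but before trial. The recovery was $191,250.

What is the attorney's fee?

The matter settled after depositions had begun but before trial, so the 31% rate applies.
$191,250 × 31% = $59,287.50

$59,287.50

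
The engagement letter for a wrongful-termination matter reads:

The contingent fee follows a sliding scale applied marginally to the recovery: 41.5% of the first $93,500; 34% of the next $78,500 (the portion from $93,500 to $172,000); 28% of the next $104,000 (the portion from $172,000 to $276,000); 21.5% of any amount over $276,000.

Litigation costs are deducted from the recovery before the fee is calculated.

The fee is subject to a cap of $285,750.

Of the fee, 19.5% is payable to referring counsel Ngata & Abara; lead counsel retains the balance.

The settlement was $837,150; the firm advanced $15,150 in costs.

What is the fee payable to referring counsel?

Fee base (net of costs): $837,150 − $15,150 = $822,000
First $93,500 at 41.5% = $38,802.50
Next $78,500 at 34% = $26,690.00
Next $104,000 at 28% = $29,120.00
Remaining $546,000 at 21.5% = $117,390.00
Fee: $38,802.50 + $26,690.00 + $29,120.00 + $117,390.00 = $212,002.50
$212,002.50 is under the $285,750 cap.
Referral share: 19.5% of $212,002.50 = $41,340.49; lead counsel retains $212,002.50 − $41,340.49 = $170,662.01.

$41,340.49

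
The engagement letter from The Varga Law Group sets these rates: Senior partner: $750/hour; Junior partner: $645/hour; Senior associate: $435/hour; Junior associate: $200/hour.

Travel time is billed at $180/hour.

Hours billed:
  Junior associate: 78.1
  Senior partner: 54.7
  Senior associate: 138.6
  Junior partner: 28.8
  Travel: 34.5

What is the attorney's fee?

$141,722.00

Senior partner: 54.7 × $750 = $41,025.00
Junior partner: 28.8 × $645 = $18,576.00
Senior associate: 138.6 × $435 = $60,291.00
Junior associate: 78.1 × $200 = $15,620.00
Subtotal: $41,025.00 + $18,576.00 + $60,291.00 + $15,620.00 = $135,512.00
Travel: 34.5 × $180 = $6,210.00
Total: $135,512.00 + $6,210.00 = $141,722.00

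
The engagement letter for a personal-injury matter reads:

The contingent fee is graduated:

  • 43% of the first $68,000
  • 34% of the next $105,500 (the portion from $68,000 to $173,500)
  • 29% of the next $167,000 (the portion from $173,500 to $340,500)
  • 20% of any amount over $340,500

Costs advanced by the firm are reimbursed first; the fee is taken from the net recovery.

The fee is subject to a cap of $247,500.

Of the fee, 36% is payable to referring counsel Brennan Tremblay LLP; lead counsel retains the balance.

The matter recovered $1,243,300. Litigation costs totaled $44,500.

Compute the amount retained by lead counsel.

$158,400.00

Fee base (net of costs): $1,243,300 − $44,500 = $1,198,800
First $68,000 at 43% = $29,240.00
Next $105,500 at 34% = $35,870.00
Next $167,000 at 29% = $48,430.00
Remaining $858,300 at 20% = $171,660.00
Fee: $29,240.00 + $35,870.00 + $48,430.00 + $171,660.00 = $285,200.00
$285,200.00 exceeds the $247,500 cap, so the fee is capped at $247,500.00.
Referral share: 36% of $247,500.00 = $89,100.00; lead counsel retains $247,500.00 − $89,100.00 = $158,400.00.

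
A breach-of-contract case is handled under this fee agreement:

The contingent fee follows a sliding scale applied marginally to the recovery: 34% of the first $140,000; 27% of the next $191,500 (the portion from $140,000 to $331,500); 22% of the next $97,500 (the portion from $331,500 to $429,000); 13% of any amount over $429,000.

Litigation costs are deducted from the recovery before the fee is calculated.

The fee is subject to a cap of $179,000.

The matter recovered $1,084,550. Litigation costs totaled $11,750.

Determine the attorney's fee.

Fee base (net of costs): $1,084,550 − $11,750 = $1,072,800
First $140,000 at 34% = $47,600.00
Next $191,500 at 27% = $51,705.00
Next $97,500 at 22% = $21,450.00
Remaining $643,800 at 13% = $83,694.00
Fee: $47,600.00 + $51,705.00 + $21,450.00 + $83,694.00 = $204,449.00
$204,449.00 exceeds the $179,000 cap, so the fee is capped at $179,000.00.

$179,000.00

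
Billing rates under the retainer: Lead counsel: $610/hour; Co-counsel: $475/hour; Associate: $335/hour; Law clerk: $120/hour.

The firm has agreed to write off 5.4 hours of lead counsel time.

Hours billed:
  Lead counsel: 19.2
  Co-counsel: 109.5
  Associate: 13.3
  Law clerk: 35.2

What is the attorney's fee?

Lead counsel: 19.2 × $610 = $11,712.00
Co-counsel: 109.5 × $475 = $52,012.50
Associate: 13.3 × $335 = $4,455.50
Law clerk: 35.2 × $120 = $4,224.00
Subtotal: $72,404.00
Write-off: 5.4 × $610 = $3,294.00
Total: $72,404.00 − $3,294.00 = $69,110.00

$69,110.00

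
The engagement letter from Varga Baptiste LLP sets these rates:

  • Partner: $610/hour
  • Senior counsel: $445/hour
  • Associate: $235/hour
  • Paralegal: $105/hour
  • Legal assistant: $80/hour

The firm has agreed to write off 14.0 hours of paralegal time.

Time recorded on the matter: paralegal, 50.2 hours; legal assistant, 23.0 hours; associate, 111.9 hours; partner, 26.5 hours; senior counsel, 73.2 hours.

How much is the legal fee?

$80,676.50

Partner: 26.5 × $610 = $16,165.00
Senior counsel: 73.2 × $445 = $32,574.00
Associate: 111.9 × $235 = $26,296.50
Paralegal: 50.2 × $105 = $5,271.00
Legal assistant: 23.0 × $80 = $1,840.00
Subtotal: $82,146.50
Write-off: 14.0 × $105 = $1,470.00
Total: $82,146.50 − $1,470.00 = $80,676.50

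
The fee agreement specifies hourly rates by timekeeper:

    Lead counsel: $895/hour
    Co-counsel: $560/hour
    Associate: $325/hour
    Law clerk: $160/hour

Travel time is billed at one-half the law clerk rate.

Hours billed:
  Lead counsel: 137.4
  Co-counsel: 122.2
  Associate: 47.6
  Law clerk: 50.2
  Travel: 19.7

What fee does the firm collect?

Lead counsel: 137.4 × $895 = $122,973.00
Co-counsel: 122.2 × $560 = $68,432.00
Associate: 47.6 × $325 = $15,470.00
Law clerk: 50.2 × $160 = $8,032.00
Subtotal: $122,973.00 + $68,432.00 + $15,470.00 + $8,032.00 = $214,907.00
Travel: 19.7 × ($160 ÷ 2) = 19.7 × $80.00 = $1,576.00
Total: $214,907.00 + $1,576.00 = $216,483.00

$216,483.00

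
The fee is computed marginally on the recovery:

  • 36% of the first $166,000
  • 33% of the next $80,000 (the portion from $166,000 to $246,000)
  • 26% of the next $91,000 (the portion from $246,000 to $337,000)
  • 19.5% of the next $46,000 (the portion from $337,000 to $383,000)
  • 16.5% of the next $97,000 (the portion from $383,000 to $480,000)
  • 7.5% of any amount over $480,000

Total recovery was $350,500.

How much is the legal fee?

First $166,000 at 36% = $59,760.00
Next $80,000 at 33% = $26,400.00
Next $91,000 at 26% = $23,660.00
Remaining $13,500 at 19.5% = $2,632.50
Fee: $59,760.00 + $26,400.00 + $23,660.00 + $2,632.50 = $112,452.50

$112,452.50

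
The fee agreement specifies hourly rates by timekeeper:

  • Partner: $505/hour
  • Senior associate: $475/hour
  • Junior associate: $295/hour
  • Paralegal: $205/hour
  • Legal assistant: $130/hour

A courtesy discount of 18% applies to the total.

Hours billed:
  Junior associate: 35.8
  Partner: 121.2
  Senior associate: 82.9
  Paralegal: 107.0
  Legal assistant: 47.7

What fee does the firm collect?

$114,210.01

Partner: 121.2 × $505 = $61,206.00
Senior associate: 82.9 × $475 = $39,377.50
Junior associate: 35.8 × $295 = $10,561.00
Paralegal: 107.0 × $205 = $21,935.00
Legal assistant: 47.7 × $130 = $6,201.00
Subtotal: $139,280.50
Less 18% discount: −$25,070.49
Total: $139,280.50 − $25,070.49 = $114,210.01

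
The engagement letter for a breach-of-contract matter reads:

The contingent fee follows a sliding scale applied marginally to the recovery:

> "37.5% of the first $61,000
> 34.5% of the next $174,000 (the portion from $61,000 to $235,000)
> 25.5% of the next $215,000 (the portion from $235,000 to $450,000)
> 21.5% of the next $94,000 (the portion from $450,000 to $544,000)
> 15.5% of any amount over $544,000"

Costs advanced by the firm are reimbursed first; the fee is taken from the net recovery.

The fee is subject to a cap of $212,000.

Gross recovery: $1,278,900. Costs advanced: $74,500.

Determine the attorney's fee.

$212,000.00

Fee base (net of costs): $1,278,900 − $74,500 = $1,204,400
First $61,000 at 37.5% = $22,875.00
Next $174,000 at 34.5% = $60,030.00
Next $215,000 at 25.5% = $54,825.00
Next $94,000 at 21.5% = $20,210.00
Remaining $660,400 at 15.5% = $102,362.00
Fee: $22,875.00 + $60,030.00 + $54,825.00 + $20,210.00 + $102,362.00 = $260,302.00
$260,302.00 exceeds the $212,000 cap, so the fee is capped at $212,000.00.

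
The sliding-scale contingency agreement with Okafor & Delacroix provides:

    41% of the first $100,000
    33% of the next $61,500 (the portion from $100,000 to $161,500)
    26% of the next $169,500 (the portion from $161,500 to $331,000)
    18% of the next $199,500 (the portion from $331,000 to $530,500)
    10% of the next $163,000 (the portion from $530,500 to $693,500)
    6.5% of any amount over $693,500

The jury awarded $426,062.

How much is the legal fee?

First $100,000 at 41% = $41,000.00
Next $61,500 at 33% = $20,295.00
Next $169,500 at 26% = $44,070.00
Remaining $95,062 at 18% = $17,111.16
Fee: $41,000.00 + $20,295.00 + $44,070.00 + $17,111.16 = $122,476.16

$122,476.16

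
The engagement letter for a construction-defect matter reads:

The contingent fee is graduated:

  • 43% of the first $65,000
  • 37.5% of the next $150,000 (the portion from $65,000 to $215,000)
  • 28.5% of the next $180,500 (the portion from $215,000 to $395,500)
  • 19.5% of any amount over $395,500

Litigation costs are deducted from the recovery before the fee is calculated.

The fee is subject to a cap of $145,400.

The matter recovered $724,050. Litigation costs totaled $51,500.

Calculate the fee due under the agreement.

$145,400.00

Fee base (net of costs): $724,050 − $51,500 = $672,550
First $65,000 at 43% = $27,950.00
Next $150,000 at 37.5% = $56,250.00
Next $180,500 at 28.5% = $51,442.50
Remaining $277,050 at 19.5% = $54,024.75
Fee: $27,950.00 + $56,250.00 + $51,442.50 + $54,024.75 = $189,667.25
$189,667.25 exceeds the $145,400 cap, so the fee is capped at $145,400.00.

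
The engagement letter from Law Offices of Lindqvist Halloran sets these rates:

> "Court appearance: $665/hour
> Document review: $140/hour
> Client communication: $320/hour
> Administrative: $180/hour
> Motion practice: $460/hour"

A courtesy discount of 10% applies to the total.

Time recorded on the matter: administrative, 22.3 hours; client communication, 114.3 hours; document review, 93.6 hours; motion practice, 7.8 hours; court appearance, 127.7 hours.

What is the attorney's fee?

Court appearance: 127.7 × $665 = $84,920.50
Document review: 93.6 × $140 = $13,104.00
Client communication: 114.3 × $320 = $36,576.00
Administrative: 22.3 × $180 = $4,014.00
Motion practice: 7.8 × $460 = $3,588.00
Subtotal: $142,202.50
Less 10% discount: −$14,220.25
Total: $142,202.50 − $14,220.25 = $127,982.25

$127,982.25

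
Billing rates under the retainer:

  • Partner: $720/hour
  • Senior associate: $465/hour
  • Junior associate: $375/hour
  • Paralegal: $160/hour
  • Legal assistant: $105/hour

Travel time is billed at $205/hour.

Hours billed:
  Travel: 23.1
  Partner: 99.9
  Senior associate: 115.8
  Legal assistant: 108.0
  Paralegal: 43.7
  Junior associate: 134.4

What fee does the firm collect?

Partner: 99.9 × $720 = $71,928.00
Senior associate: 115.8 × $465 = $53,847.00
Junior associate: 134.4 × $375 = $50,400.00
Paralegal: 43.7 × $160 = $6,992.00
Legal assistant: 108.0 × $105 = $11,340.00
Subtotal: $71,928.00 + $53,847.00 + $50,400.00 + $6,992.00 + $11,340.00 = $194,507.00
Travel: 23.1 × $205 = $4,735.50
Total: $194,507.00 + $4,735.50 = $199,242.50

$199,242.50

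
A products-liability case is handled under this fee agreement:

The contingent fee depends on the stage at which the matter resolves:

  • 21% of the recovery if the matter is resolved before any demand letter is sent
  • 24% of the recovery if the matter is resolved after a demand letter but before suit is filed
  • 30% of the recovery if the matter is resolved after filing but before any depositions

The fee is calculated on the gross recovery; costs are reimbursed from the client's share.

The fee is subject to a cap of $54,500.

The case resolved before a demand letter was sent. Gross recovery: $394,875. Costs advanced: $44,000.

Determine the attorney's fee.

Fee base is the gross recovery, $394,875; costs are reimbursed separately.
The matter resolved before a demand letter was sent, so the 21% rate applies.
$394,875 × 21% = $82,923.75
$82,923.75 exceeds the $54,500 cap, so the fee is capped at $54,500.00.

$54,500.00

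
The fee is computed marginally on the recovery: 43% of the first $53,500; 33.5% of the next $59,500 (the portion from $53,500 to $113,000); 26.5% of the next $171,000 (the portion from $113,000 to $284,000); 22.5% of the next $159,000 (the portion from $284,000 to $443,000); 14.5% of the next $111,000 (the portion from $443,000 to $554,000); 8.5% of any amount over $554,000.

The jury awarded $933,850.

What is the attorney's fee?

$172,409.75

First $53,500 at 43% = $23,005.00
Next $59,500 at 33.5% = $19,932.50
Next $171,000 at 26.5% = $45,315.00
Next $159,000 at 22.5% = $35,775.00
Next $111,000 at 14.5% = $16,095.00
Remaining $379,850 at 8.5% = $32,287.25
Fee: $23,005.00 + $19,932.50 + $45,315.00 + $35,775.00 + $16,095.00 + $32,287.25 = $172,409.75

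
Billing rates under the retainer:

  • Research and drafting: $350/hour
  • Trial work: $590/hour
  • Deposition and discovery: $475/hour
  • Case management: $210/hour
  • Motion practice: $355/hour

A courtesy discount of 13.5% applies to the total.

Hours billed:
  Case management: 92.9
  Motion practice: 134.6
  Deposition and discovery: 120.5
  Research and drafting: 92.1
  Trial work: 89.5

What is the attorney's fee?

$181,277.62

Research and drafting: 92.1 × $350 = $32,235.00
Trial work: 89.5 × $590 = $52,805.00
Deposition and discovery: 120.5 × $475 = $57,237.50
Case management: 92.9 × $210 = $19,509.00
Motion practice: 134.6 × $355 = $47,783.00
Subtotal: $209,569.50
Less 13.5% discount: −$28,291.88
Total: $209,569.50 − $28,291.88 = $181,277.62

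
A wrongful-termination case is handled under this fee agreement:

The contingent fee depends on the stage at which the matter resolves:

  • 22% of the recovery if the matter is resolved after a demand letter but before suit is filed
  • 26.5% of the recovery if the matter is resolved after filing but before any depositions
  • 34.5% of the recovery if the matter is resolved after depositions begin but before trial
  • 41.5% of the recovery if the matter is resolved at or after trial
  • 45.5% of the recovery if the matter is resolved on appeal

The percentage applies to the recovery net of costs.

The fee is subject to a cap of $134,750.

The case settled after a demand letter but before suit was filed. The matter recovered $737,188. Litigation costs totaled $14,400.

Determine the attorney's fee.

$134,750.00

Fee base (net of costs): $737,188 − $14,400 = $722,788
The matter settled after a demand letter but before suit was filed, so the 22% rate applies.
$722,788 × 22% = $159,013.36
$159,013.36 exceeds the $134,750 cap, so the fee is capped at $134,750.00.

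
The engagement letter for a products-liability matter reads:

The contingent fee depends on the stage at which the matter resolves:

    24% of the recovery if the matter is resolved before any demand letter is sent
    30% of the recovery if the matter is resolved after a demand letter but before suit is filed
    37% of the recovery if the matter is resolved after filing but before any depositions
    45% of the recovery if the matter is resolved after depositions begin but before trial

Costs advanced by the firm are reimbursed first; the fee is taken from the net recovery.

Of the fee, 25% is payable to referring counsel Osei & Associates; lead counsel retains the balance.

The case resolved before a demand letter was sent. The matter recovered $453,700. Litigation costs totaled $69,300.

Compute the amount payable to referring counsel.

Fee base (net of costs): $453,700 − $69,300 = $384,400
The matter resolved before a demand letter was sent, so the 24% rate applies.
$384,400 × 24% = $92,256.00
Referral share: 25% of $92,256.00 = $23,064.00; lead counsel retains $92,256.00 − $23,064.00 = $69,192.00.

$23,064.00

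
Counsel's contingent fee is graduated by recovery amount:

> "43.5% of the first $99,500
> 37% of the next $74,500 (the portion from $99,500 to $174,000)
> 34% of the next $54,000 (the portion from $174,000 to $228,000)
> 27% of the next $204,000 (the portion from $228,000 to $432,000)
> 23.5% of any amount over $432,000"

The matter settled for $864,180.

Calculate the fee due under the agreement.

First $99,500 at 43.5% = $43,282.50
Next $74,500 at 37% = $27,565.00
Next $54,000 at 34% = $18,360.00
Next $204,000 at 27% = $55,080.00
Remaining $432,180 at 23.5% = $101,562.30
Fee: $43,282.50 + $27,565.00 + $18,360.00 + $55,080.00 + $101,562.30 = $245,849.80

$245,849.80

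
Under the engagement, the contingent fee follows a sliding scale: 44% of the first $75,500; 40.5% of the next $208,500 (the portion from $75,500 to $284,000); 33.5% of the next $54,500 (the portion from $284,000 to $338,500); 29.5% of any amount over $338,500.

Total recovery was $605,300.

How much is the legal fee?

$214,626.00

First $75,500 at 44% = $33,220.00
Next $208,500 at 40.5% = $84,442.50
Next $54,500 at 33.5% = $18,257.50
Remaining $266,800 at 29.5% = $78,706.00
Fee: $33,220.00 + $84,442.50 + $18,257.50 + $78,706.00 = $214,626.00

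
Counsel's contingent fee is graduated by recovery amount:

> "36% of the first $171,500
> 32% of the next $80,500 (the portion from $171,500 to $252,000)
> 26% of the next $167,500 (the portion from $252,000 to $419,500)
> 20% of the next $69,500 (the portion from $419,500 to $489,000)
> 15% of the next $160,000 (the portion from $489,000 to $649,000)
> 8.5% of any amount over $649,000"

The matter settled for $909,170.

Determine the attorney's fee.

$191,064.45

First $171,500 at 36% = $61,740.00
Next $80,500 at 32% = $25,760.00
Next $167,500 at 26% = $43,550.00
Next $69,500 at 20% = $13,900.00
Next $160,000 at 15% = $24,000.00
Remaining $260,170 at 8.5% = $22,114.45
Fee: $61,740.00 + $25,760.00 + $43,550.00 + $13,900.00 + $24,000.00 + $22,114.45 = $191,064.45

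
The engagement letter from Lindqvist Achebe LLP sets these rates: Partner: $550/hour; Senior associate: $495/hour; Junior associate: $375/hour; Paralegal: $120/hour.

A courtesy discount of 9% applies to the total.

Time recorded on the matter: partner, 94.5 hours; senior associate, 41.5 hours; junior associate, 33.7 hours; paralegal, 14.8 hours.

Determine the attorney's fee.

$79,107.21

Partner: 94.5 × $550 = $51,975.00
Senior associate: 41.5 × $495 = $20,542.50
Junior associate: 33.7 × $375 = $12,637.50
Paralegal: 14.8 × $120 = $1,776.00
Subtotal: $86,931.00
Less 9% discount: −$7,823.79
Total: $86,931.00 − $7,823.79 = $79,107.21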